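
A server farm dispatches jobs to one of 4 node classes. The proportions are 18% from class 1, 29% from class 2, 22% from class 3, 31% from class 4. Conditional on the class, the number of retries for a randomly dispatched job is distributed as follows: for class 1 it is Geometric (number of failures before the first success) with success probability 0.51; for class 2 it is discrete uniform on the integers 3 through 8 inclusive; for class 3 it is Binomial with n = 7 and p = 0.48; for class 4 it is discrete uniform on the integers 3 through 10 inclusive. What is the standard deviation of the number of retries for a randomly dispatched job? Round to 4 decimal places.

2.6957

Per component, 1: μ=0.960784, E[X²]=2.807; 2: μ=5.5, E[X²]=33.1667; 3: μ=3.36, E[X²]=13.0368; 4: μ=6.5, E[X²]=47.5.
E[X] = 0.18·0.960784 + 0.29·5.5 + 0.22·3.36 + 0.31·6.5 = 4.52214.
E[X²] = 0.18·2.807 + 0.29·33.1667 + 0.22·13.0368 + 0.31·47.5 = 27.7167.
Var(X) = E[X²] − (E[X])² = 27.7167 − 20.4498 = 7.26693.
SD(X) = √7.26693 = 2.69572.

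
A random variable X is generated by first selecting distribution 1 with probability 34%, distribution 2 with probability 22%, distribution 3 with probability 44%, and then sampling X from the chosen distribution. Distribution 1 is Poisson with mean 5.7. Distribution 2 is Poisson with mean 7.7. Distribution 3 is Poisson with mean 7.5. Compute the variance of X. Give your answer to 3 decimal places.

Per component, 1: μ=5.7, E[X²]=38.19; 2: μ=7.7, E[X²]=66.99; 3: μ=7.5, E[X²]=63.75.
E[X] = 0.34·5.7 + 0.22·7.7 + 0.44·7.5 = 6.932.
E[X²] = 0.34·38.19 + 0.22·66.99 + 0.44·63.75 = 55.7724.
Var(X) = E[X²] − (E[X])² = 55.7724 − 48.0526 = 7.71978.

7.720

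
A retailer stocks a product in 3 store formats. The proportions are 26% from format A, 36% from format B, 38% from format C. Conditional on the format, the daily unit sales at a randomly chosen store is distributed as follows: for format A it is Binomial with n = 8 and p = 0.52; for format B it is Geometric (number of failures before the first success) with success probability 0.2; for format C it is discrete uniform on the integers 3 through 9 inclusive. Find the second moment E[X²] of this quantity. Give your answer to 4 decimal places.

33.1786

For each component E[X²] = Var + (mean)², giving A: 19.3024; B: 36; C: 40.
Overall E[X²] = 0.26·19.3024 + 0.36·36 + 0.38·40 = 33.1786.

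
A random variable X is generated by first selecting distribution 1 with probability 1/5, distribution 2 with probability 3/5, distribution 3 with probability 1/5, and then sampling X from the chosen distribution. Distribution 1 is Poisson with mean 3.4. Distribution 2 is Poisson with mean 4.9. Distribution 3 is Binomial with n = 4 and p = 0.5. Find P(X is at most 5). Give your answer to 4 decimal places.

Conditional on each component, P(X ≤ 5): 1: 0.870542; 2: 0.633501; 3: 1.
By total probability, P(X ≤ 5) = 0.2·0.870542 + 0.6·0.633501 + 0.2·1 = 0.754209.

0.7542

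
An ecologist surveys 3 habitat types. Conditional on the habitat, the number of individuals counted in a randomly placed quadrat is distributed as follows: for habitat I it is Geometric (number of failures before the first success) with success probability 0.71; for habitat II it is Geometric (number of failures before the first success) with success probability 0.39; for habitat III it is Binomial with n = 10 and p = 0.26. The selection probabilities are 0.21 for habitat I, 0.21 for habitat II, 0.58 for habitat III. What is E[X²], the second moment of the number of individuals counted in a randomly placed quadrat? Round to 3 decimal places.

6.549

For each component E[X²] = Var + (mean)², giving I: 0.742115; II: 6.45694; III: 8.684.
Overall E[X²] = 0.21·0.742115 + 0.21·6.45694 + 0.58·8.684 = 6.54852.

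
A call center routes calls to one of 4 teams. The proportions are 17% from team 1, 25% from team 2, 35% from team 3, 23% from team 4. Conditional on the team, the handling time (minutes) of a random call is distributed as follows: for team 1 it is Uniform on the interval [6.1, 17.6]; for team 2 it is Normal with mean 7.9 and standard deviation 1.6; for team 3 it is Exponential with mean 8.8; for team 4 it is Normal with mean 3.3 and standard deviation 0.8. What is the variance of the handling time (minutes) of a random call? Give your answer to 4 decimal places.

37.5624

Per component, 1: μ=11.85, E[X²]=151.443; 2: μ=7.9, E[X²]=64.97; 3: μ=8.8, E[X²]=154.88; 4: μ=3.3, E[X²]=11.53.
E[X] = 0.17·11.85 + 0.25·7.9 + 0.35·8.8 + 0.23·3.3 = 7.8285.
E[X²] = 0.17·151.443 + 0.25·64.97 + 0.35·154.88 + 0.23·11.53 = 98.8478.
Var(X) = E[X²] − (E[X])² = 98.8478 − 61.2854 = 37.5624.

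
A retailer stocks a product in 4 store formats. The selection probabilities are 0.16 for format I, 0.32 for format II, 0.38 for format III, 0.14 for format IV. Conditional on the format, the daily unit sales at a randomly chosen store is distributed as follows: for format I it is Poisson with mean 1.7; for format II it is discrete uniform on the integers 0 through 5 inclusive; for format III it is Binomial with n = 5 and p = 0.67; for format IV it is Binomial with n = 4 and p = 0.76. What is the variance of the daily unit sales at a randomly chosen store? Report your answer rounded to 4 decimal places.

Per component, I: μ=1.7, E[X²]=4.59; II: μ=2.5, E[X²]=9.16667; III: μ=3.35, E[X²]=12.328; IV: μ=3.04, E[X²]=9.9712.
E[X] = 0.16·1.7 + 0.32·2.5 + 0.38·3.35 + 0.14·3.04 = 2.7706.
E[X²] = 0.16·4.59 + 0.32·9.16667 + 0.38·12.328 + 0.14·9.9712 = 9.74834.
Var(X) = E[X²] − (E[X])² = 9.74834 − 7.67622 = 2.07212.

2.0721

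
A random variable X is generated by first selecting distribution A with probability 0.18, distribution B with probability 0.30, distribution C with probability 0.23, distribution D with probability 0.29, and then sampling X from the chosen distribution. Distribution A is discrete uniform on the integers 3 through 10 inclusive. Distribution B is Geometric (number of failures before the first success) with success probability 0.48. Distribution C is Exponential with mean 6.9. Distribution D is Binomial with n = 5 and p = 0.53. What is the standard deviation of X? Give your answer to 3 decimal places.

Per component, A: μ=6.5, E[X²]=47.5; B: μ=1.08333, E[X²]=3.43056; C: μ=6.9, E[X²]=95.22; D: μ=2.65, E[X²]=8.268.
E[X] = 0.18·6.5 + 0.3·1.08333 + 0.23·6.9 + 0.29·2.65 = 3.8505.
E[X²] = 0.18·47.5 + 0.3·3.43056 + 0.23·95.22 + 0.29·8.268 = 33.8775.
Var(X) = E[X²] − (E[X])² = 33.8775 − 14.8264 = 19.0511.
SD(X) = √19.0511 = 4.36476.

4.365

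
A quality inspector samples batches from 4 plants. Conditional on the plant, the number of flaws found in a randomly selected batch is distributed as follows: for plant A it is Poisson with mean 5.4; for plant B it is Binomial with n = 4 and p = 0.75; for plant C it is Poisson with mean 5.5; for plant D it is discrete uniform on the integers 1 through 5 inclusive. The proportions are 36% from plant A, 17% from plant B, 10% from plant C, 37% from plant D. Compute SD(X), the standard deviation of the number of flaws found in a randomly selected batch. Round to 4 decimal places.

2.1952

Per component, A: μ=5.4, E[X²]=34.56; B: μ=3, E[X²]=9.75; C: μ=5.5, E[X²]=35.75; D: μ=3, E[X²]=11.
E[X] = 0.36·5.4 + 0.17·3 + 0.1·5.5 + 0.37·3 = 4.114.
E[X²] = 0.36·34.56 + 0.17·9.75 + 0.1·35.75 + 0.37·11 = 21.7441.
Var(X) = E[X²] − (E[X])² = 21.7441 − 16.925 = 4.8191.
SD(X) = √4.8191 = 2.19525.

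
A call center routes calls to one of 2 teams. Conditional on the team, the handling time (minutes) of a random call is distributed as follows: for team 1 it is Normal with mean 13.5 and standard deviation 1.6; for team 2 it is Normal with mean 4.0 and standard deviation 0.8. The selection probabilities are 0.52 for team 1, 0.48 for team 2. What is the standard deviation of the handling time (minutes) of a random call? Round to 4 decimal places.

4.9158

Per component, 1: μ=13.5, E[X²]=184.81; 2: μ=4, E[X²]=16.64.
E[X] = 0.52·13.5 + 0.48·4 = 8.94.
E[X²] = 0.52·184.81 + 0.48·16.64 = 104.088.
Var(X) = E[X²] − (E[X])² = 104.088 − 79.9236 = 24.1648.
SD(X) = √24.1648 = 4.91577.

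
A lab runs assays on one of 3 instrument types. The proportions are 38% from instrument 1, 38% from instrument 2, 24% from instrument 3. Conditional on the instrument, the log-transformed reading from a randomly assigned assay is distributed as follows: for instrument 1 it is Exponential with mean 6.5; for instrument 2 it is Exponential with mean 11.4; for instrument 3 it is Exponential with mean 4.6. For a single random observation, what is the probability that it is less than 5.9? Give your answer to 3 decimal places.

0.554

Conditional on each instrument, P(X < 5.9): 1: 0.596546; 2: 0.404017; 3: 0.722687.
By total probability, P(X < 5.9) = 0.38·0.596546 + 0.38·0.404017 + 0.24·0.722687 = 0.553659.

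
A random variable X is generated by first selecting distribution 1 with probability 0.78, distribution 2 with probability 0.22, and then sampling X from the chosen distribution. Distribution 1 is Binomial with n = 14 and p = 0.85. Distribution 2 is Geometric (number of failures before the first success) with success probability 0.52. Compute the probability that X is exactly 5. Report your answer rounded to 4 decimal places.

Conditional on each component, P(X = 5): 1: 3.41492e-05; 2: 0.0132498.
By total probability, P(X = 5) = 0.78·3.41492e-05 + 0.22·0.0132498 = 0.00294159.

0.0029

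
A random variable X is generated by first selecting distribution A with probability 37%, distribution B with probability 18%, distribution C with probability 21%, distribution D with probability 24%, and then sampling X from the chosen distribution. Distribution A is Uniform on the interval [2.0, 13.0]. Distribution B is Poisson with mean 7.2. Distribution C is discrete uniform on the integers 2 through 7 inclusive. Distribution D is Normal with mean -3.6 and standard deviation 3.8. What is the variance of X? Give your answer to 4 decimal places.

Per component, A: μ=7.5, E[X²]=66.3333; B: μ=7.2, E[X²]=59.04; C: μ=4.5, E[X²]=23.1667; D: μ=-3.6, E[X²]=27.4.
E[X] = 0.37·7.5 + 0.18·7.2 + 0.21·4.5 + 0.24·-3.6 = 4.152.
E[X²] = 0.37·66.3333 + 0.18·59.04 + 0.21·23.1667 + 0.24·27.4 = 46.6115.
Var(X) = E[X²] − (E[X])² = 46.6115 − 17.2391 = 29.3724.

29.3724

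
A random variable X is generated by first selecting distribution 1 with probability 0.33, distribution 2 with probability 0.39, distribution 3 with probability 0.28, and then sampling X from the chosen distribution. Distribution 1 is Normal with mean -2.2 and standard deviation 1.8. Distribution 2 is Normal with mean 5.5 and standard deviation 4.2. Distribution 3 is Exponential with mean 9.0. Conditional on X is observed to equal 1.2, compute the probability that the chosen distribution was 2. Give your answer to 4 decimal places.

Likelihoods f(1.2 | ·): 1: 0.0372287; 2: 0.0562406; 3: 0.0972415.
Posterior ∝ prior × likelihood. Numerator for 2: 0.39·0.0562406 = 0.0219338.
Normalizing constant: 0.33·0.0372287 + 0.39·0.0562406 + 0.28·0.0972415 = 0.0614469.
P(2 | observation) = 0.0219338 / 0.0614469 = 0.356956.

0.3570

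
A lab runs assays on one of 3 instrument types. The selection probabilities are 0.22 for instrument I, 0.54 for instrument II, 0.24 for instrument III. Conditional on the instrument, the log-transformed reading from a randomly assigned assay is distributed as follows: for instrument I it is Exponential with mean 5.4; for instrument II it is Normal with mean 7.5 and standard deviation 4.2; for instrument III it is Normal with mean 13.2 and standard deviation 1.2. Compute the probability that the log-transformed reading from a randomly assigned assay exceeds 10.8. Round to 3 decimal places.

Conditional on each instrument, P(X > 10.8): I: 0.135335; II: 0.216017; III: 0.97725.
By total probability, P(X > 10.8) = 0.22·0.135335 + 0.54·0.216017 + 0.24·0.97725 = 0.380963.

0.381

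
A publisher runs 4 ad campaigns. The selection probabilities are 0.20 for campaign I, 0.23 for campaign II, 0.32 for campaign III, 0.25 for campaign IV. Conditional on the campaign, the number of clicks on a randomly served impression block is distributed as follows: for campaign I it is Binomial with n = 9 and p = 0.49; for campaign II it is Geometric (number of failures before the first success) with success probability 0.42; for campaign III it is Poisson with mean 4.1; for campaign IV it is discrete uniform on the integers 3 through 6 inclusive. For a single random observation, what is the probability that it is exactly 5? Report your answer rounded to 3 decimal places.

0.168

Conditional on each campaign, P(X = 5): I: 0.240786; II: 0.027567; III: 0.160004; IV: 0.25.
By total probability, P(X = 5) = 0.2·0.240786 + 0.23·0.027567 + 0.32·0.160004 + 0.25·0.25 = 0.168199.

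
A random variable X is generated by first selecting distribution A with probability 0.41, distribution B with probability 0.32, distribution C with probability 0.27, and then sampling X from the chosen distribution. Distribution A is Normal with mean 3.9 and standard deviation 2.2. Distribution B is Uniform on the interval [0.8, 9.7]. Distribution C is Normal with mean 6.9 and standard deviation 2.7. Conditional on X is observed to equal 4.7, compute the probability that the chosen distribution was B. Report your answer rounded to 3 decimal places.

0.268

Likelihoods f(4.7 | ·): A: 0.169736; B: 0.11236; C: 0.106017.
Posterior ∝ prior × likelihood. Numerator for B: 0.32·0.11236 = 0.0359551.
Normalizing constant: 0.41·0.169736 + 0.32·0.11236 + 0.27·0.106017 = 0.134171.
P(B | observation) = 0.0359551 / 0.134171 = 0.267978.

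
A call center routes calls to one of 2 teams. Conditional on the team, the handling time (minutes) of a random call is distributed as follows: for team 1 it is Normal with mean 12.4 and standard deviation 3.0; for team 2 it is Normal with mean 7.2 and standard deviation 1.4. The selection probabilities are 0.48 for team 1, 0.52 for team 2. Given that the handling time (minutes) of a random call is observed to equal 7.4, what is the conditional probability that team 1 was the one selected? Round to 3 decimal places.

Likelihoods f(7.4 | ·): 1: 0.033159; 2: 0.282066.
Posterior ∝ prior × likelihood. Numerator for 1: 0.48·0.033159 = 0.0159163.
Normalizing constant: 0.48·0.033159 + 0.52·0.282066 = 0.162591.
P(1 | observation) = 0.0159163 / 0.162591 = 0.0978922.

0.098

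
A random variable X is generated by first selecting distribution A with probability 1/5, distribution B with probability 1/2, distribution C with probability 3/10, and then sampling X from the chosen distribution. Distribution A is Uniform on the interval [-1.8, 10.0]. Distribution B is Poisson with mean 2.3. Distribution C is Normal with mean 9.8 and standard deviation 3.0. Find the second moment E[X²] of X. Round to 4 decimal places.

40.9897

For each component E[X²] = Var + (mean)², giving A: 28.4133; B: 7.59; C: 105.04.
Overall E[X²] = 0.2·28.4133 + 0.5·7.59 + 0.3·105.04 = 40.9897.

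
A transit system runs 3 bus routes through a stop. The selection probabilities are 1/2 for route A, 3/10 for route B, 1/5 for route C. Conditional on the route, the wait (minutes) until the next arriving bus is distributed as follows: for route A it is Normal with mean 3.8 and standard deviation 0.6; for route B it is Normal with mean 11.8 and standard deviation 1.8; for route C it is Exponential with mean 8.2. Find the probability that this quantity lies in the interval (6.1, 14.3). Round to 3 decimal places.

Conditional on each route, P(6.1 < X < 14.3): A: 6.32092e-05; B: 0.916796; C: 0.300419.
By total probability, P(6.1 < X < 14.3) = 0.5·6.32092e-05 + 0.3·0.916796 + 0.2·0.300419 = 0.335154.

0.335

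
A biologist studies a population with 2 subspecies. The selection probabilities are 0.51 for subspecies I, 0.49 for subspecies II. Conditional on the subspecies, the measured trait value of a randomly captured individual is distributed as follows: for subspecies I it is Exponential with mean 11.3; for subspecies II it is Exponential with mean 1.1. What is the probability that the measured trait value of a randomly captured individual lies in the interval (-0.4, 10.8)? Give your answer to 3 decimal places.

0.804

Conditional on each subspecies, P(-0.4 < X < 10.8): I: 0.615477; II: 0.999946.
By total probability, P(-0.4 < X < 10.8) = 0.51·0.615477 + 0.49·0.999946 = 0.803867.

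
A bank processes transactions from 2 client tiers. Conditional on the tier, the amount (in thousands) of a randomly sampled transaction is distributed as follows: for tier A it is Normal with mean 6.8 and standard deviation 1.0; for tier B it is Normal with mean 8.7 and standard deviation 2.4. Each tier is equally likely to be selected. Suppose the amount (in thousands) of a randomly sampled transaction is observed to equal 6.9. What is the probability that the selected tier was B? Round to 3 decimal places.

Likelihoods f(6.9 | ·): A: 0.396953; B: 0.125474.
Posterior ∝ prior × likelihood. Numerator for B: 0.5·0.125474 = 0.062737.
Normalizing constant: 0.5·0.396953 + 0.5·0.125474 = 0.261213.
P(B | observation) = 0.062737 / 0.261213 = 0.240175.

0.240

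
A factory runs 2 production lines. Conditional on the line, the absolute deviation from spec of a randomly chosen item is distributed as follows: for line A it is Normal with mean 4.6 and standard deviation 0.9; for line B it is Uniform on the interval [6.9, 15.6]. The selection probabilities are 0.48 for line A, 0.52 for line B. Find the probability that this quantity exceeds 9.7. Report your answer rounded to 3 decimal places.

0.353

Conditional on each line, P(X > 9.7): A: 7.28011e-09; B: 0.678161.
By total probability, P(X > 9.7) = 0.48·7.28011e-09 + 0.52·0.678161 = 0.352644.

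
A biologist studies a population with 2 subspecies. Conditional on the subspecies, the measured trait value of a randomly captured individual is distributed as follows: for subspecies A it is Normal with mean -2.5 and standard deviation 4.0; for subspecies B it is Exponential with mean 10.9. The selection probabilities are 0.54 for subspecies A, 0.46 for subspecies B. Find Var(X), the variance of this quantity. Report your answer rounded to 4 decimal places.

107.8953

Per component, A: μ=-2.5, E[X²]=22.25; B: μ=10.9, E[X²]=237.62.
E[X] = 0.54·-2.5 + 0.46·10.9 = 3.664.
E[X²] = 0.54·22.25 + 0.46·237.62 = 121.32.
Var(X) = E[X²] − (E[X])² = 121.32 − 13.4249 = 107.895.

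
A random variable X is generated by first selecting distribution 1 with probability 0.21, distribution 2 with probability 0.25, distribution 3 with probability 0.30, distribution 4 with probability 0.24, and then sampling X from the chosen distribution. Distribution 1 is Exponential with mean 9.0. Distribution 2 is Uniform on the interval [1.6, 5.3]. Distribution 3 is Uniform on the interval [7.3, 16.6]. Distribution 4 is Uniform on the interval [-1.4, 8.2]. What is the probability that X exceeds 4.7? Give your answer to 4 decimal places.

0.5526

Conditional on each component, P(X > 4.7): 1: 0.593201; 2: 0.162162; 3: 1; 4: 0.364583.
By total probability, P(X > 4.7) = 0.21·0.593201 + 0.25·0.162162 + 0.3·1 + 0.24·0.364583 = 0.552613.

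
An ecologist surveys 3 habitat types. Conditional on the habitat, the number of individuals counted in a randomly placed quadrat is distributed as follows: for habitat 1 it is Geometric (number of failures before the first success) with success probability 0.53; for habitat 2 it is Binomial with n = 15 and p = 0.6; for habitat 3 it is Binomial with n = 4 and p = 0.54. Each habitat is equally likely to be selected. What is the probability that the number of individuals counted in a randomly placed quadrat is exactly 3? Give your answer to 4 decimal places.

Conditional on each habitat, P(X = 3): 1: 0.0550262; 2: 0.00164886; 3: 0.289734.
By total probability, P(X = 3) = 0.333333·0.0550262 + 0.333333·0.00164886 + 0.333333·0.289734 = 0.11547.

0.1155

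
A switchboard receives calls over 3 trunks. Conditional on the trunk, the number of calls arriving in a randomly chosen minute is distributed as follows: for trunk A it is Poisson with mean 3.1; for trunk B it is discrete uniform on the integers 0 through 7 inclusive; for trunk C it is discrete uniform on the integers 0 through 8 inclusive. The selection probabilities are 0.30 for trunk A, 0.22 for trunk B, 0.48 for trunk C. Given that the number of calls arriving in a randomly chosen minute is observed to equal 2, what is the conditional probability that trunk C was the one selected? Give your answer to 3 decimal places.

Likelihoods P(X=2 | ·): A: 0.216461; B: 0.125; C: 0.111111.
Posterior ∝ prior × likelihood. Numerator for C: 0.48·0.111111 = 0.0533333.
Normalizing constant: 0.3·0.216461 + 0.22·0.125 + 0.48·0.111111 = 0.145772.
P(C | observation) = 0.0533333 / 0.145772 = 0.365869.

0.366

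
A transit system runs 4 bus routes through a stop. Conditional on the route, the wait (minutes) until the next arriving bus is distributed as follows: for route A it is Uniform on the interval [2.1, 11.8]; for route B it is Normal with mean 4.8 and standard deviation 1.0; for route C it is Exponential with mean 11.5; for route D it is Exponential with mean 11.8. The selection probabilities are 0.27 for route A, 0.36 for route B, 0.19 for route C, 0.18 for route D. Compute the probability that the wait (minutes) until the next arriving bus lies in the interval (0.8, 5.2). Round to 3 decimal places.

Conditional on each route, P(0.8 < X < 5.2): A: 0.319588; B: 0.65539; C: 0.296556; D: 0.290851.
By total probability, P(0.8 < X < 5.2) = 0.27·0.319588 + 0.36·0.65539 + 0.19·0.296556 + 0.18·0.290851 = 0.430928.

0.431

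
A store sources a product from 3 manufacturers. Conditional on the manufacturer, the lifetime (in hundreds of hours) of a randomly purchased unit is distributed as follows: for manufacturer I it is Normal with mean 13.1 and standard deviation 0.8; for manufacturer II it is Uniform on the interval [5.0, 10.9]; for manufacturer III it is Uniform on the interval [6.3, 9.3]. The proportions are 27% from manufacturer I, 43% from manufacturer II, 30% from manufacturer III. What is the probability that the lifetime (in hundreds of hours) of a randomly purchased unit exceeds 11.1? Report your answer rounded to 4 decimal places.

Conditional on each manufacturer, P(X > 11.1): I: 0.99379; II: 0; III: 0.
By total probability, P(X > 11.1) = 0.27·0.99379 + 0.43·0 + 0.3·0 = 0.268323.

0.2683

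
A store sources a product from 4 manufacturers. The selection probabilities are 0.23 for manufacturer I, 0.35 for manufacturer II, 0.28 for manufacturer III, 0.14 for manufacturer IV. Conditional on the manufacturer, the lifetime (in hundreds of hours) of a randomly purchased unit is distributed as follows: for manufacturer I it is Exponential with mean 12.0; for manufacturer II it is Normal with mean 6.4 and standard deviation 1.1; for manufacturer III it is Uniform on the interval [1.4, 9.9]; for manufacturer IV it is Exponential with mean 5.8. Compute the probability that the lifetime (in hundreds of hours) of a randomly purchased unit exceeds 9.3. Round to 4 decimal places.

Conditional on each manufacturer, P(X > 9.3): I: 0.460704; II: 0.00418999; III: 0.0705882; IV: 0.201202.
By total probability, P(X > 9.3) = 0.23·0.460704 + 0.35·0.00418999 + 0.28·0.0705882 + 0.14·0.201202 = 0.155361.

0.1554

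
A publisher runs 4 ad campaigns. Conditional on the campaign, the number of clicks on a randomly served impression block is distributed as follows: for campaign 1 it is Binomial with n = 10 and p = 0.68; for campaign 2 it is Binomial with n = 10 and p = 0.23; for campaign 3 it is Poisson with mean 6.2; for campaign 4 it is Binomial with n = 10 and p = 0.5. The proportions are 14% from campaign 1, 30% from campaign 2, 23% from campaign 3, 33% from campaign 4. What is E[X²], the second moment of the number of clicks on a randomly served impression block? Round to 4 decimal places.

For each component E[X²] = Var + (mean)², giving 1: 48.416; 2: 7.061; 3: 44.64; 4: 27.5.
Overall E[X²] = 0.14·48.416 + 0.3·7.061 + 0.23·44.64 + 0.33·27.5 = 28.2387.

28.2387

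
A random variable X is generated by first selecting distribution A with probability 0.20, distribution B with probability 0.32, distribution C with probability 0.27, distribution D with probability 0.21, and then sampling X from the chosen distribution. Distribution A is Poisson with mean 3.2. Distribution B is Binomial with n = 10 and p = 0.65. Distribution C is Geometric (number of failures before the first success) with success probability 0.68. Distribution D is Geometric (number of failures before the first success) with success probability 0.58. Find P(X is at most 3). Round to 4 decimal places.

Conditional on each component, P(X ≤ 3): A: 0.60252; B: 0.0260243; C: 0.989514; D: 0.968883.
By total probability, P(X ≤ 3) = 0.2·0.60252 + 0.32·0.0260243 + 0.27·0.989514 + 0.21·0.968883 = 0.599466.

0.5995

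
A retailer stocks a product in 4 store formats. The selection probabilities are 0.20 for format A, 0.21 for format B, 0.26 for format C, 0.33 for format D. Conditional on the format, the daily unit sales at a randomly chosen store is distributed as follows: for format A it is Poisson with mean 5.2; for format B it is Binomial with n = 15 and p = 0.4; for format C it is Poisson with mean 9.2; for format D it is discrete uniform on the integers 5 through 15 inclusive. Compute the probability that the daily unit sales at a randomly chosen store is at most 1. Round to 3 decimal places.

0.008

Conditional on each format, P(X ≤ 1): A: 0.0342027; B: 0.00517203; C: 0.0010306; D: 0.
By total probability, P(X ≤ 1) = 0.2·0.0342027 + 0.21·0.00517203 + 0.26·0.0010306 + 0.33·0 = 0.00819462.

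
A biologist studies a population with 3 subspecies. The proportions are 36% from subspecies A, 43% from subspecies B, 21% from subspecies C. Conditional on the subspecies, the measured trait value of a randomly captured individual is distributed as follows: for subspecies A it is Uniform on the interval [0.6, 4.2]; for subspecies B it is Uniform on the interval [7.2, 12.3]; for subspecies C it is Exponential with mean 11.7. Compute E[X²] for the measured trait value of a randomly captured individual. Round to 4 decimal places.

For each component E[X²] = Var + (mean)², giving A: 6.84; B: 97.23; C: 273.78.
Overall E[X²] = 0.36·6.84 + 0.43·97.23 + 0.21·273.78 = 101.765.

101.7651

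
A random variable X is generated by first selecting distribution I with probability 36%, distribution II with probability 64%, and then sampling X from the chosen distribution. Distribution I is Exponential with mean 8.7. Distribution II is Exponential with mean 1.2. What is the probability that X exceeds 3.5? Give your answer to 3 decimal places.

Conditional on each component, P(X > 3.5): I: 0.668781; II: 0.0541138.
By total probability, P(X > 3.5) = 0.36·0.668781 + 0.64·0.0541138 = 0.275394.

0.275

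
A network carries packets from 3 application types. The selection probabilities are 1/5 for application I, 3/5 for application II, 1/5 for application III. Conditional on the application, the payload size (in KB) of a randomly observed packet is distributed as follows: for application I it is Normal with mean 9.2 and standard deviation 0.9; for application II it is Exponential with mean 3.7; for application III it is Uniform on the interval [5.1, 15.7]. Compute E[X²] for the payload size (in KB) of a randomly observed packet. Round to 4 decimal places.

For each component E[X²] = Var + (mean)², giving I: 85.45; II: 27.38; III: 117.523.
Overall E[X²] = 0.2·85.45 + 0.6·27.38 + 0.2·117.523 = 57.0227.

57.0227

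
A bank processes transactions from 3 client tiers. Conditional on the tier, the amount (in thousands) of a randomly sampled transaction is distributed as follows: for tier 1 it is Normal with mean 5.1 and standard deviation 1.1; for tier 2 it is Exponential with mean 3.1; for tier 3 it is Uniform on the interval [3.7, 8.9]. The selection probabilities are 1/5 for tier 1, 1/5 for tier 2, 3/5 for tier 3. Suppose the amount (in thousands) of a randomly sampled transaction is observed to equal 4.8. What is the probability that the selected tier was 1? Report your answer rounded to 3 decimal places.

Likelihoods f(4.8 | ·): 1: 0.349435; 2: 0.0685776; 3: 0.192308.
Posterior ∝ prior × likelihood. Numerator for 1: 0.2·0.349435 = 0.0698869.
Normalizing constant: 0.2·0.349435 + 0.2·0.0685776 + 0.6·0.192308 = 0.198987.
P(1 | observation) = 0.0698869 / 0.198987 = 0.351213.

0.351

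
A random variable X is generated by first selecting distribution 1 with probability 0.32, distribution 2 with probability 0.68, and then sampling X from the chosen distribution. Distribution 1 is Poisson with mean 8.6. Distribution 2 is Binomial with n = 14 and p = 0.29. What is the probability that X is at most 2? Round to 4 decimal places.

0.1259

Conditional on each component, P(X ≤ 2): 1: 0.00857565; 2: 0.18116.
By total probability, P(X ≤ 2) = 0.32·0.00857565 + 0.68·0.18116 = 0.125933.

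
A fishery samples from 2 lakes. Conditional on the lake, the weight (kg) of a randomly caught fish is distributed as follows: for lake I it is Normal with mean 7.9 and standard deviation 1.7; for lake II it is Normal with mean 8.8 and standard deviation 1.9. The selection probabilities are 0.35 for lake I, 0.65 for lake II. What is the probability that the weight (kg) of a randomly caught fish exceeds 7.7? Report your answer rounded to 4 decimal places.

0.6585

Conditional on each lake, P(X > 7.7): I: 0.546826; II: 0.718688.
By total probability, P(X > 7.7) = 0.35·0.546826 + 0.65·0.718688 = 0.658536.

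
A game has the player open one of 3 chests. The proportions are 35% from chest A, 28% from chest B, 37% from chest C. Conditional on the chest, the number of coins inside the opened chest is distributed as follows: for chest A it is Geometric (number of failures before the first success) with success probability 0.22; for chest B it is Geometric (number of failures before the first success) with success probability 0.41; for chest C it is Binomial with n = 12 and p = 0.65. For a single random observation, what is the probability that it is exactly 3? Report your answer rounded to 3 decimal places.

0.062

Conditional on each chest, P(X = 3): A: 0.104401; B: 0.0842054; C: 0.00476184.
By total probability, P(X = 3) = 0.35·0.104401 + 0.28·0.0842054 + 0.37·0.00476184 = 0.0618799.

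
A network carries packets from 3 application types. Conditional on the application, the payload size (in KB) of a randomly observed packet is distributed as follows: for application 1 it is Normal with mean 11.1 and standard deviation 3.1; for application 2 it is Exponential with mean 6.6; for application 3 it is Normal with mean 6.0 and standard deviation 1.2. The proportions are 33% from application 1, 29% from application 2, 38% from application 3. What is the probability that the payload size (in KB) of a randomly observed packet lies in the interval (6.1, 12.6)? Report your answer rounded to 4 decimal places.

Conditional on each application, P(6.1 < X < 12.6): 1: 0.632379; 2: 0.248617; 3: 0.466793.
By total probability, P(6.1 < X < 12.6) = 0.33·0.632379 + 0.29·0.248617 + 0.38·0.466793 = 0.458165.

0.4582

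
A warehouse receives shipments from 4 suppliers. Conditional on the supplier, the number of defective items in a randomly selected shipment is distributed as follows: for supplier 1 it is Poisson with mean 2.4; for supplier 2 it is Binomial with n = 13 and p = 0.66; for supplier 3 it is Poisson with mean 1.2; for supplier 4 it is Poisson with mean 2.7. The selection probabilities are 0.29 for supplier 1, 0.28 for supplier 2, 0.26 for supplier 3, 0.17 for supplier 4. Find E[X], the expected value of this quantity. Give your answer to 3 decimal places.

3.869

Component means — 1: 2.4; 2: 8.58; 3: 1.2; 4: 2.7.
E[X] = 0.29·2.4 + 0.28·8.58 + 0.26·1.2 + 0.17·2.7 = 3.8694.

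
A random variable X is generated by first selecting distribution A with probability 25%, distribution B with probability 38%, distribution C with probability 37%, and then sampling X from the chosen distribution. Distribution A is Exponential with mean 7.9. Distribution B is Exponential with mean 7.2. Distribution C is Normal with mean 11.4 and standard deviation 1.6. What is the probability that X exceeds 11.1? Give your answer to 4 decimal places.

0.3552

Conditional on each component, P(X > 11.1): A: 0.245352; B: 0.214024; C: 0.574366.
By total probability, P(X > 11.1) = 0.25·0.245352 + 0.38·0.214024 + 0.37·0.574366 = 0.355182.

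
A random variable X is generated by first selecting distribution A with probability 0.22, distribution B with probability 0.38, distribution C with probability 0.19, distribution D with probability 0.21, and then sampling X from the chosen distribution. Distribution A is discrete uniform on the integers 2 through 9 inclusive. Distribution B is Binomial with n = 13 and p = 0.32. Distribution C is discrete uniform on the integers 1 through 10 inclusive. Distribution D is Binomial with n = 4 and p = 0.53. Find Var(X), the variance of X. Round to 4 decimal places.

Per component, A: μ=5.5, E[X²]=35.5; B: μ=4.16, E[X²]=20.1344; C: μ=5.5, E[X²]=38.5; D: μ=2.12, E[X²]=5.4908.
E[X] = 0.22·5.5 + 0.38·4.16 + 0.19·5.5 + 0.21·2.12 = 4.281.
E[X²] = 0.22·35.5 + 0.38·20.1344 + 0.19·38.5 + 0.21·5.4908 = 23.9291.
Var(X) = E[X²] − (E[X])² = 23.9291 − 18.327 = 5.60218.

5.6022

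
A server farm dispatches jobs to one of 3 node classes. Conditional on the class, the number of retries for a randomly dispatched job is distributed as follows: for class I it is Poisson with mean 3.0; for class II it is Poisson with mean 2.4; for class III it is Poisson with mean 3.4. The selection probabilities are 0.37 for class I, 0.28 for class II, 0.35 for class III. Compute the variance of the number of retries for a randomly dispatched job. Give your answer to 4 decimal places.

3.1280

Per component, I: μ=3, E[X²]=12; II: μ=2.4, E[X²]=8.16; III: μ=3.4, E[X²]=14.96.
E[X] = 0.37·3 + 0.28·2.4 + 0.35·3.4 = 2.972.
E[X²] = 0.37·12 + 0.28·8.16 + 0.35·14.96 = 11.9608.
Var(X) = E[X²] − (E[X])² = 11.9608 − 8.83278 = 3.12802.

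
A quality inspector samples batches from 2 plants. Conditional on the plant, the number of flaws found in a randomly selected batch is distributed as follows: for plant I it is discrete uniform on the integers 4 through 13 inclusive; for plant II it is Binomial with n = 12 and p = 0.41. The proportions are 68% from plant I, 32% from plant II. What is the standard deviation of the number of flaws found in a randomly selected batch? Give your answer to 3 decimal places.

3.054

Per component, I: μ=8.5, E[X²]=80.5; II: μ=4.92, E[X²]=27.1092.
E[X] = 0.68·8.5 + 0.32·4.92 = 7.3544.
E[X²] = 0.68·80.5 + 0.32·27.1092 = 63.4149.
Var(X) = E[X²] − (E[X])² = 63.4149 − 54.0872 = 9.32774.
SD(X) = √9.32774 = 3.05414.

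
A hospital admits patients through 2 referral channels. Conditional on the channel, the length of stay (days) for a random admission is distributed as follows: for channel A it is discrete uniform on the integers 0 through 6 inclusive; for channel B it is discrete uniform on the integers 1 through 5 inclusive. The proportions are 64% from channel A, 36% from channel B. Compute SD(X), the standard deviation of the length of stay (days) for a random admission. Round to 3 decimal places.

1.811

Per component, A: μ=3, E[X²]=13; B: μ=3, E[X²]=11.
E[X] = 0.64·3 + 0.36·3 = 3.
E[X²] = 0.64·13 + 0.36·11 = 12.28.
Var(X) = E[X²] − (E[X])² = 12.28 − 9 = 3.28.
SD(X) = √3.28 = 1.81108.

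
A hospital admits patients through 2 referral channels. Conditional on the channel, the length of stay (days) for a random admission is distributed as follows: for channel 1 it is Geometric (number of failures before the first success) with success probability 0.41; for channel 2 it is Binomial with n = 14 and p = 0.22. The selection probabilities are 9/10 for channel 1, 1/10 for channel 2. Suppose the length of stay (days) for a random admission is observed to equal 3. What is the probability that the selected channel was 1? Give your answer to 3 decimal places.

0.750

Likelihoods P(X=3 | ·): 1: 0.0842054; 2: 0.252006.
Posterior ∝ prior × likelihood. Numerator for 1: 0.9·0.0842054 = 0.0757849.
Normalizing constant: 0.9·0.0842054 + 0.1·0.252006 = 0.100985.
P(1 | observation) = 0.0757849 / 0.100985 = 0.750454.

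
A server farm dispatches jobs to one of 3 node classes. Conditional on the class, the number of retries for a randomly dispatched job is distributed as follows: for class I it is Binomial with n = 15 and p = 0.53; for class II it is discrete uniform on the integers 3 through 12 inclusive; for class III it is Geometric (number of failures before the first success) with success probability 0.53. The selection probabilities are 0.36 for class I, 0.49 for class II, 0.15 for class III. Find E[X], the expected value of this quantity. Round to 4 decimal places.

Component means — I: 7.95; II: 7.5; III: 0.886792.
E[X] = 0.36·7.95 + 0.49·7.5 + 0.15·0.886792 = 6.67002.

6.6700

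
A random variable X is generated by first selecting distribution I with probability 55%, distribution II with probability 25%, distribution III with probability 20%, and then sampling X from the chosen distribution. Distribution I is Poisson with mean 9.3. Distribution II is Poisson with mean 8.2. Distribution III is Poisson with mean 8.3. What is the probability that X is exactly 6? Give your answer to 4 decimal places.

Conditional on each component, P(X = 6): I: 0.0821536; II: 0.115967; III: 0.112847.
By total probability, P(X = 6) = 0.55·0.0821536 + 0.25·0.115967 + 0.2·0.112847 = 0.0967458.

0.0967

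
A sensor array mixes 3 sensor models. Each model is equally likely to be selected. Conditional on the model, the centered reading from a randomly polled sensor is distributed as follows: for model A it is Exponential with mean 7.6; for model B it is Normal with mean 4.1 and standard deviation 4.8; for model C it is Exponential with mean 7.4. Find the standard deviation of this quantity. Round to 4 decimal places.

6.9110

Per component, A: μ=7.6, E[X²]=115.52; B: μ=4.1, E[X²]=39.85; C: μ=7.4, E[X²]=109.52.
E[X] = 0.333333·7.6 + 0.333333·4.1 + 0.333333·7.4 = 6.36667.
E[X²] = 0.333333·115.52 + 0.333333·39.85 + 0.333333·109.52 = 88.2967.
Var(X) = E[X²] − (E[X])² = 88.2967 − 40.5344 = 47.7622.
SD(X) = √47.7622 = 6.91102.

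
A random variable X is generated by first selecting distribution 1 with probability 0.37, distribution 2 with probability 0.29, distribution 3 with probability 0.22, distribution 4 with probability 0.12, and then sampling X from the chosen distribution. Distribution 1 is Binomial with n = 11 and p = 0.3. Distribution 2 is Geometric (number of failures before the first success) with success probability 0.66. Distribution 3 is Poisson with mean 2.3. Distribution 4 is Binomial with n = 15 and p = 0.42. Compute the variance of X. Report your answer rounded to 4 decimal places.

Per component, 1: μ=3.3, E[X²]=13.2; 2: μ=0.515152, E[X²]=1.04591; 3: μ=2.3, E[X²]=7.59; 4: μ=6.3, E[X²]=43.344.
E[X] = 0.37·3.3 + 0.29·0.515152 + 0.22·2.3 + 0.12·6.3 = 2.63239.
E[X²] = 0.37·13.2 + 0.29·1.04591 + 0.22·7.59 + 0.12·43.344 = 12.0584.
Var(X) = E[X²] − (E[X])² = 12.0584 − 6.9295 = 5.1289.

5.1289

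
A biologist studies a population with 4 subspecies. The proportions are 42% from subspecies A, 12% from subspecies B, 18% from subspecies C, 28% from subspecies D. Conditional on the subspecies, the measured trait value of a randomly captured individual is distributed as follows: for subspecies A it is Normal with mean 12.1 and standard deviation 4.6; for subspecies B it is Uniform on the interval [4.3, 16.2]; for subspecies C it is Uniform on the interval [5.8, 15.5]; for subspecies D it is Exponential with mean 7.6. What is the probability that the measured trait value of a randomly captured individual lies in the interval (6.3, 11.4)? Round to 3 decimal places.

Conditional on each subspecies, P(6.3 < X < 11.4): A: 0.335847; B: 0.428571; C: 0.525773; D: 0.213378.
By total probability, P(6.3 < X < 11.4) = 0.42·0.335847 + 0.12·0.428571 + 0.18·0.525773 + 0.28·0.213378 = 0.346869.

0.347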